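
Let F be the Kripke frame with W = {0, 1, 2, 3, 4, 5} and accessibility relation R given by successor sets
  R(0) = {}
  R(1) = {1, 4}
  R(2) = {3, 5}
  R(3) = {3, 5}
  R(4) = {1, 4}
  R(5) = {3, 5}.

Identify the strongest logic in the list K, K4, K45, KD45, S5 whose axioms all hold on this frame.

Transitive (axiom 4): yes — every two-step R-path is closed by a direct edge.
Euclidean (axiom 5): yes — any two successors of a common world are R-related.
Serial (axiom D): no — 0 has no R-successor.
Reflexive (axiom T): no — 0 is not related to itself.
So F validates K, K4, K45; KD45 would additionally require R to be serial. The strongest is K45.

K45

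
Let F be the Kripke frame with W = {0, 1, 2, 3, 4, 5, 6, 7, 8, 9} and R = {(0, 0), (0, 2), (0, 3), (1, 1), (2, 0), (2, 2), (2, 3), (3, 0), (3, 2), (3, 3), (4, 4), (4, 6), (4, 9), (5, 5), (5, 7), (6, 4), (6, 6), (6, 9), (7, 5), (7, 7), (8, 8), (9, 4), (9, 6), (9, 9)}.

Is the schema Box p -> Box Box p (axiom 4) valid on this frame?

The schema 4 characterises exactly the transitive frames.
Transitive: yes — every two-step R-path is closed by a direct edge.

Yes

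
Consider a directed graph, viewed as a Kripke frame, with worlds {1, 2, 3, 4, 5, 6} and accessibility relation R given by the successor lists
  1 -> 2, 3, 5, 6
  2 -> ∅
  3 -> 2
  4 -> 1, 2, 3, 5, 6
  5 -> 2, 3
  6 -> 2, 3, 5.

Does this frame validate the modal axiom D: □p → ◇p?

Axiom D corresponds to the accessibility relation being serial.
Serial: no — 2 has no R-successor.

No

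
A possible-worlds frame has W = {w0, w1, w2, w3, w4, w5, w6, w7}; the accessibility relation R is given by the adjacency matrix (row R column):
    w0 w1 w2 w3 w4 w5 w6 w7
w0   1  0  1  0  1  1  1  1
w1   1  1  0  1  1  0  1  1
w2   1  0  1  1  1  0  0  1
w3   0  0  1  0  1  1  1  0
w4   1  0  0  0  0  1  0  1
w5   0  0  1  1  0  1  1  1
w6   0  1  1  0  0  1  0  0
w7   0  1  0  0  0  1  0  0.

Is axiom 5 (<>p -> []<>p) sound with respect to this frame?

No

Axiom 5 corresponds to the accessibility relation being Euclidean.
Euclidean: no — w0 R w2 and w0 R w5, but not w2 R w5.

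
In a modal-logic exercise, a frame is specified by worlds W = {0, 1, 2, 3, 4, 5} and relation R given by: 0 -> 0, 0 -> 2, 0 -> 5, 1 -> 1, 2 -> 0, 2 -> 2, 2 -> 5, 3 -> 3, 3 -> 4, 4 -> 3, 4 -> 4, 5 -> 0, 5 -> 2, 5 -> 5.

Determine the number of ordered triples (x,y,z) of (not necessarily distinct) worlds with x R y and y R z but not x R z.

0

R is transitive; there are no such tuples.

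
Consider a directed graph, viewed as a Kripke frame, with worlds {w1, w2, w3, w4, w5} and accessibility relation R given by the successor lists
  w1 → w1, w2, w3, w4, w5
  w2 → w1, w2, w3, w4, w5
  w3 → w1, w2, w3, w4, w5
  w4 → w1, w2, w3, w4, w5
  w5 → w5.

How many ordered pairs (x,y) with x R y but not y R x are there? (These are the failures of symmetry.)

4

Enumerating: (w1,w5), (w2,w5), (w3,w5), (w4,w5).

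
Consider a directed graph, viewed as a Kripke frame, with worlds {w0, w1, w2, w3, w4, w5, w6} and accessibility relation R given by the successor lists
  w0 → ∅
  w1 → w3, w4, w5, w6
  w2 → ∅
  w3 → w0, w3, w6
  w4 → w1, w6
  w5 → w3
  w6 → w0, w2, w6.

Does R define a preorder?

Reflexive: no — w0 is not related to itself.
Transitive: no — w1 R w3 and w3 R w0, but not w1 R w0.
So R is not a preorder.

No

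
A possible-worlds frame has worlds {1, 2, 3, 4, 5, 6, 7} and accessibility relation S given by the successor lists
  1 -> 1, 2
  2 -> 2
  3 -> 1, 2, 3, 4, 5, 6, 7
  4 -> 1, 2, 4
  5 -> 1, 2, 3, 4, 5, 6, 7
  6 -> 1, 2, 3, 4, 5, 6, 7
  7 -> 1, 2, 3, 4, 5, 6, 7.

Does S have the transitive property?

Transitive: yes — every two-step S-path is closed by a direct edge.

Yes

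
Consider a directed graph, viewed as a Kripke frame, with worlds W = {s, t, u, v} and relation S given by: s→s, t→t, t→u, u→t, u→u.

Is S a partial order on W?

Reflexive: no — v is not related to itself.
Transitive: yes — every two-step S-path is closed by a direct edge.
Antisymmetric: no — t S u and u S t with t ≠ u.
So S is not a partial order.

No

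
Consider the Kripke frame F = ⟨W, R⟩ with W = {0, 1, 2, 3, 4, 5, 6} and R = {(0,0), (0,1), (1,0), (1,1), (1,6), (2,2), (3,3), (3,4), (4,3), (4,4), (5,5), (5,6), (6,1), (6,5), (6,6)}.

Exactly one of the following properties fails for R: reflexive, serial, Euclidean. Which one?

Euclidean

Reflexive: yes — every world is R-related to itself.
Serial: yes — every world has a successor (e.g. 0 R 0).
Euclidean: no — 1 R 0 and 1 R 6, but not 0 R 6.
Only Euclidean fails.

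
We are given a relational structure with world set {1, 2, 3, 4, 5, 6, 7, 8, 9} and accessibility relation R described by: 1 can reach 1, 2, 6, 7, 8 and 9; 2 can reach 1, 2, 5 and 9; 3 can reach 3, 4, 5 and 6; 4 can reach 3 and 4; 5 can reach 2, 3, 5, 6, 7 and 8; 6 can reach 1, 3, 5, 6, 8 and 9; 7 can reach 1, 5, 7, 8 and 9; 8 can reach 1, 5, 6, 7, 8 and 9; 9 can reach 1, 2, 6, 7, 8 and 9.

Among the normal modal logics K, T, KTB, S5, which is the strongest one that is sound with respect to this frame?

KTB

Reflexive (axiom T): yes — every world is R-related to itself.
Symmetric (axiom B): yes — every pair in R has its reverse in R.
Euclidean (axiom 5): no — 1 R 2 and 1 R 6, but not 2 R 6.
So F validates K, T, KTB; S5 would additionally require R to be Euclidean. The strongest is KTB.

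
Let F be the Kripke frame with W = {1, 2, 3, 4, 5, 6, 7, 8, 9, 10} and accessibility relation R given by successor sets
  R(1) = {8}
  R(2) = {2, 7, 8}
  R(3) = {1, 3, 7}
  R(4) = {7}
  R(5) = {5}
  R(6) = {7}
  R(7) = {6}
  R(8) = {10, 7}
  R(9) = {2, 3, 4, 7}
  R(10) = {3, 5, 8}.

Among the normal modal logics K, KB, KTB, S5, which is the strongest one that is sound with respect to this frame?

Symmetric (axiom B): no — 1 R 8 but not 8 R 1.
Reflexive (axiom T): no — 1 is not related to itself.
Euclidean (axiom 5): no — 10 R 3 and 10 R 5, but not 3 R 5.
So F validates K; KB would additionally require R to be symmetric. The strongest is K.

K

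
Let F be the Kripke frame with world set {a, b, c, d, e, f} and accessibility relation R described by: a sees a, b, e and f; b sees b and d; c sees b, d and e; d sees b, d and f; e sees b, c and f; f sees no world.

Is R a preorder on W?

No

Reflexive: no — c is not related to itself.
Transitive: no — a R b and b R d, but not a R d.
So R is not a preorder.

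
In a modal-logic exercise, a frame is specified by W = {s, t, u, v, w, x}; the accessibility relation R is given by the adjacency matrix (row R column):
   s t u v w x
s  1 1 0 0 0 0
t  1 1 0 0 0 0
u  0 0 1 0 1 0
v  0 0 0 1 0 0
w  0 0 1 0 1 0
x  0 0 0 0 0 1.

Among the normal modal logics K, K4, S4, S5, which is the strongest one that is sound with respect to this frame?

Transitive (axiom 4): yes — every two-step R-path is closed by a direct edge.
Reflexive (axiom T): yes — every world is R-related to itself.
Euclidean (axiom 5): yes — any two successors of a common world are R-related.
So F validates K, K4, S4, S5. The strongest is S5.

S5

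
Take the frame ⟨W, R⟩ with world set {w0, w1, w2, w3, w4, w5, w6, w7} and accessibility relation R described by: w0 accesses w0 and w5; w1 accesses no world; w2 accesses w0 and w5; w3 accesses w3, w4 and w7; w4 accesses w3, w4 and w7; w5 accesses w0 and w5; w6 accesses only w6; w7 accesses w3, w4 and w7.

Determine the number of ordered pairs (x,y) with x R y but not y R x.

Enumerating: (w2,w0), (w2,w5).

2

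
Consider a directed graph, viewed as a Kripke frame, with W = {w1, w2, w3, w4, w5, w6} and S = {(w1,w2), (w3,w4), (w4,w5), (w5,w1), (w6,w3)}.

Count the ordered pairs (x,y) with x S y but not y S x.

5

Enumerating: (w1,w2), (w3,w4), (w4,w5), (w5,w1), (w6,w3).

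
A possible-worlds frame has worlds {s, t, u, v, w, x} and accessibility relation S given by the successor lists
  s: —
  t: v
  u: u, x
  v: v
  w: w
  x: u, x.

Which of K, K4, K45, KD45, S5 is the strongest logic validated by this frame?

Transitive (axiom 4): yes — every two-step S-path is closed by a direct edge.
Euclidean (axiom 5): yes — any two successors of a common world are S-related.
Serial (axiom D): no — s has no S-successor.
Reflexive (axiom T): no — s is not related to itself.
So F validates K, K4, K45; KD45 would additionally require S to be serial. The strongest is K45.

K45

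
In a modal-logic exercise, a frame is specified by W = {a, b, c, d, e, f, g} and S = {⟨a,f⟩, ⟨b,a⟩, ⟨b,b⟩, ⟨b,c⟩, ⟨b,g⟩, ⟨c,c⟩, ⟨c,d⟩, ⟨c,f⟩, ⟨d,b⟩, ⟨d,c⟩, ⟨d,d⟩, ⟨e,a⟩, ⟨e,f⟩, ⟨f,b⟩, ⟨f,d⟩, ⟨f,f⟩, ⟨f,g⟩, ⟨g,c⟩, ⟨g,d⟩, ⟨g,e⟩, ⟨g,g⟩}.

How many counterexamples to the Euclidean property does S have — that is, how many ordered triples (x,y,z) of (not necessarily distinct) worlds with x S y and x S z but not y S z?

Enumerating: (b,a,a), (b,a,b), (b,a,c), (b,a,g), (b,c,a), (b,c,b), (b,c,g), (b,g,a), (b,g,b), (c,d,f), (c,f,c), (d,b,d), … and 17 more.
Total: 29.

29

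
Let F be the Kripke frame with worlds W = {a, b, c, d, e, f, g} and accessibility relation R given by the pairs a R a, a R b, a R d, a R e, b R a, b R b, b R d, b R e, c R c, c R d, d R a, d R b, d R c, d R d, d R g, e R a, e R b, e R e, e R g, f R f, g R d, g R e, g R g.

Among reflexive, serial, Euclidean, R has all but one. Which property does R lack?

Euclidean

Reflexive: yes — every world is R-related to itself.
Serial: yes — every world has a successor (e.g. a R a).
Euclidean: no — a R d and a R e, but not d R e.
Only Euclidean fails.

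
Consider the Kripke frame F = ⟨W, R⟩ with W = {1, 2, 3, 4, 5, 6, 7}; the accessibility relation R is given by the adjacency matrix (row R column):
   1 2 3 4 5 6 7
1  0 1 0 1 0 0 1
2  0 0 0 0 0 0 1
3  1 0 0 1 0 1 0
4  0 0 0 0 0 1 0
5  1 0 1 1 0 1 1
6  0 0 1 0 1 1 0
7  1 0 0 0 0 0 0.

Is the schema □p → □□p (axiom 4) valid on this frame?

By correspondence theory, 4 is valid on a frame iff R is transitive.
Transitive: no — 1 R 4 and 4 R 6, but not 1 R 6.

No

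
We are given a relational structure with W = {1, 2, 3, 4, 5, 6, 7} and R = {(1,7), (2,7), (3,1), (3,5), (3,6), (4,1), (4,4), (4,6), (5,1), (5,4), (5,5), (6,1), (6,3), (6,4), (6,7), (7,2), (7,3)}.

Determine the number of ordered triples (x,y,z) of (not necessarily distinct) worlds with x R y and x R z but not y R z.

Enumerating: (1,7,7), (2,7,7), (3,1,1), (3,1,5), (3,1,6), (3,5,6), (3,6,5), (3,6,6), (4,1,1), (4,1,4), (4,1,6), (4,6,6), … and 19 more.
Total: 31.

31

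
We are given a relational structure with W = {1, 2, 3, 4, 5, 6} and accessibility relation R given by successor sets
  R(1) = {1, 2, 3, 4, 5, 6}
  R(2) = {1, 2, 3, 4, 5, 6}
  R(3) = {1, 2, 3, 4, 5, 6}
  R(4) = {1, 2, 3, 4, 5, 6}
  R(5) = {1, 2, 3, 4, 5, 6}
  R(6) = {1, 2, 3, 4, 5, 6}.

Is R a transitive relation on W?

Transitive: yes — every two-step R-path is closed by a direct edge.

Yes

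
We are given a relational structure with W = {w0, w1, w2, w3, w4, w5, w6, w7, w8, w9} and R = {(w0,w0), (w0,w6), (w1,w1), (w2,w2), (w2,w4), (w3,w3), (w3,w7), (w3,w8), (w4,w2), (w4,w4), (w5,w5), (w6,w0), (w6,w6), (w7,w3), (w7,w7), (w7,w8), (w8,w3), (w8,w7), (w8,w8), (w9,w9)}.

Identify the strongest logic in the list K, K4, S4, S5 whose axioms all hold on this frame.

Transitive (axiom 4): yes — every two-step R-path is closed by a direct edge.
Reflexive (axiom T): yes — every world is R-related to itself.
Euclidean (axiom 5): yes — any two successors of a common world are R-related.
So F validates K, K4, S4, S5. The strongest is S5.

S5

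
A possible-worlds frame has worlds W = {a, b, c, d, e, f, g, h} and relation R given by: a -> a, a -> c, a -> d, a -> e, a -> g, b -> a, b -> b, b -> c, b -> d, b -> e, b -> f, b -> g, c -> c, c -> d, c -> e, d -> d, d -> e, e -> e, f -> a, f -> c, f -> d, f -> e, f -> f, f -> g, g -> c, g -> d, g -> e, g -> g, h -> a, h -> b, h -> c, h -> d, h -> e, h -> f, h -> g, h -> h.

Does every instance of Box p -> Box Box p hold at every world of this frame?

By correspondence theory, 4 is valid on a frame iff R is transitive.
Transitive: yes — every two-step R-path is closed by a direct edge.

Yes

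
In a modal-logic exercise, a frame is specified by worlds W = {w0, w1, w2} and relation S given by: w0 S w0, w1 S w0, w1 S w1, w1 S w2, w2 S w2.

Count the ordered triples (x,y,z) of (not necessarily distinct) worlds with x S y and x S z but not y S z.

Enumerating: (w1,w0,w1), (w1,w0,w2), (w1,w2,w0), (w1,w2,w1).

4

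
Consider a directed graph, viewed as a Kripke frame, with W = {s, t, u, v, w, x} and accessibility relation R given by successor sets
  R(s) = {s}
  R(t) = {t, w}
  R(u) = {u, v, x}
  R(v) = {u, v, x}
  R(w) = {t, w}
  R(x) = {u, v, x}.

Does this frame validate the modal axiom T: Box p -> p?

Yes

The schema T characterises exactly the reflexive frames.
Reflexive: yes — every world is R-related to itself.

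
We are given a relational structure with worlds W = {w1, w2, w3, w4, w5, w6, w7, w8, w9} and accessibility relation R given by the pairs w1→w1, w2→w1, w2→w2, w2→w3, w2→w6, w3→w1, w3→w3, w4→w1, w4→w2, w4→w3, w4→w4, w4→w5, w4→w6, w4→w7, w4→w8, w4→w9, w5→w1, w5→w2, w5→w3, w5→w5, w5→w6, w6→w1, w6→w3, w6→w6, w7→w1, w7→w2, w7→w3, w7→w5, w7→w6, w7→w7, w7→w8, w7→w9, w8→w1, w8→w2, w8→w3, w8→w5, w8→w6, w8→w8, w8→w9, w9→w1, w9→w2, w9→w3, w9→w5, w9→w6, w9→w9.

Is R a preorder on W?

Reflexive: yes — every world is R-related to itself.
Transitive: yes — every two-step R-path is closed by a direct edge.
So R is a preorder.

Yes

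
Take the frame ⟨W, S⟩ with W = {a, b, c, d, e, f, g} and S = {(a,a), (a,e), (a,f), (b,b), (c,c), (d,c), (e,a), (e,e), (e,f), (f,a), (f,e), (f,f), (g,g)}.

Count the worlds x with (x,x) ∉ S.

Enumerating: d.

1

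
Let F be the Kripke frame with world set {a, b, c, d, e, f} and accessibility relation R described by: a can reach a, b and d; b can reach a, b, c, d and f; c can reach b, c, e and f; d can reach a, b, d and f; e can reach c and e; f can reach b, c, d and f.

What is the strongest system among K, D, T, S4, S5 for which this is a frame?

T

Serial (axiom D): yes — every world has a successor (e.g. a R a).
Reflexive (axiom T): yes — every world is R-related to itself.
Transitive (axiom 4): no — a R b and b R c, but not a R c.
Euclidean (axiom 5): no — b R a and b R c, but not a R c.
So F validates K, D, T; S4 would additionally require R to be transitive. The strongest is T.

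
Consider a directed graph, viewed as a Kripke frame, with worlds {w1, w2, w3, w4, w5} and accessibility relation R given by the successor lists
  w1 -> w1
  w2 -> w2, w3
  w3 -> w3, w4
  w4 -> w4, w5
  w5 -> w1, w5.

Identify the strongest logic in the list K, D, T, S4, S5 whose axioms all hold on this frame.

T

Serial (axiom D): yes — every world has a successor (e.g. w1 R w1).
Reflexive (axiom T): yes — every world is R-related to itself.
Transitive (axiom 4): no — w2 R w3 and w3 R w4, but not w2 R w4.
Euclidean (axiom 5): no — w2 R w3 and w2 R w2, but not w3 R w2.
So F validates K, D, T; S4 would additionally require R to be transitive. The strongest is T.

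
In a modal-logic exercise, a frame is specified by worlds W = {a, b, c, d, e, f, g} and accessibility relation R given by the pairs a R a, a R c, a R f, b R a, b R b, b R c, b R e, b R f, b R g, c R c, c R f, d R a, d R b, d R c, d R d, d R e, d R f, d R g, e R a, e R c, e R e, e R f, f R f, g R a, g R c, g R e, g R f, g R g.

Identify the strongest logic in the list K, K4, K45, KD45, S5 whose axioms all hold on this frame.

K4

Transitive (axiom 4): yes — every two-step R-path is closed by a direct edge.
Euclidean (axiom 5): no — a R f and a R c, but not f R c.
Serial (axiom D): yes — every world has a successor (e.g. a R a).
Reflexive (axiom T): yes — every world is R-related to itself.
So F validates K, K4; K45 would additionally require R to be Euclidean. The strongest is K4.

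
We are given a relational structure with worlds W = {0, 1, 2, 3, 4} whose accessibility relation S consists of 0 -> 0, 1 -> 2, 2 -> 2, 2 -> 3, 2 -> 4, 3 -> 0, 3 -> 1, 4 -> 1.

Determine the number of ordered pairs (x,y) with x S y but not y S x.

Enumerating: (1,2), (2,3), (2,4), (3,0), (3,1), (4,1).

6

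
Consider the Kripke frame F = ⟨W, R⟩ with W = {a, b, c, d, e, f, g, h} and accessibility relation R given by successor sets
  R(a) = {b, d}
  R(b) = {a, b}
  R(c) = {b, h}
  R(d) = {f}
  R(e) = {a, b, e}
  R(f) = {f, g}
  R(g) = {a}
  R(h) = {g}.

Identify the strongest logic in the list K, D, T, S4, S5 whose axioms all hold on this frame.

D

Serial (axiom D): yes — every world has a successor (e.g. a R b).
Reflexive (axiom T): no — a is not related to itself.
Transitive (axiom 4): no — a R d and d R f, but not a R f.
Euclidean (axiom 5): no — a R b and a R d, but not b R d.
So F validates K, D; T would additionally require R to be reflexive. The strongest is D.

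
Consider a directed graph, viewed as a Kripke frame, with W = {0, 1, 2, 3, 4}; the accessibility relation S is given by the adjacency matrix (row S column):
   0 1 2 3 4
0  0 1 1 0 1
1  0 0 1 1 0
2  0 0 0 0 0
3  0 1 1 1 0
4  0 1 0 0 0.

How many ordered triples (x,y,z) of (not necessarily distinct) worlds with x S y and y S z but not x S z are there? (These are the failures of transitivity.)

4

Enumerating: (0,1,3), (1,3,1), (4,1,2), (4,1,3).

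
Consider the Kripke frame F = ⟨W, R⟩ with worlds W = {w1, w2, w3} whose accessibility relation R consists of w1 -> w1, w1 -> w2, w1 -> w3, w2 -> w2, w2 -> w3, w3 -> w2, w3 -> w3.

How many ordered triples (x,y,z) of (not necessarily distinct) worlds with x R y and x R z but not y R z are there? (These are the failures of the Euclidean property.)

2

Enumerating: (w1,w2,w1), (w1,w3,w1).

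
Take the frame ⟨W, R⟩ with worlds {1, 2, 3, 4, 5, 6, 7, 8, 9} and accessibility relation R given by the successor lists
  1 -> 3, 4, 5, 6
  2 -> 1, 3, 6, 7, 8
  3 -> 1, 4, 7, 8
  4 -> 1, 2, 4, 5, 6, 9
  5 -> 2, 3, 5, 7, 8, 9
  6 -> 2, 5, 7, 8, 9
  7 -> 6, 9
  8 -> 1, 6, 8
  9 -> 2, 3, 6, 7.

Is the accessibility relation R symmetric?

No

Symmetric: no — 1 R 5 but not 5 R 1.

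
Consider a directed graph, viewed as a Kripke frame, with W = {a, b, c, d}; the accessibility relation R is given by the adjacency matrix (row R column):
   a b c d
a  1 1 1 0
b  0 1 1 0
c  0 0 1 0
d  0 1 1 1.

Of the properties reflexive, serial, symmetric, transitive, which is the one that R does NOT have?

symmetric

Reflexive: yes — every world is R-related to itself.
Serial: yes — every world has a successor (e.g. a R a).
Symmetric: no — a R b but not b R a.
Transitive: yes — every two-step R-path is closed by a direct edge.
Only symmetric fails.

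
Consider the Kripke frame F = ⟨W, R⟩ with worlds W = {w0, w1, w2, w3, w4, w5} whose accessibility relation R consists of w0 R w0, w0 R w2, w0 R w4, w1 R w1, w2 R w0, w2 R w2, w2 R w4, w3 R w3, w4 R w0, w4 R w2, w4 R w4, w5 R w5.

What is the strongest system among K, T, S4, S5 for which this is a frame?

S5

Reflexive (axiom T): yes — every world is R-related to itself.
Transitive (axiom 4): yes — every two-step R-path is closed by a direct edge.
Euclidean (axiom 5): yes — any two successors of a common world are R-related.
So F validates K, T, S4, S5. The strongest is S5.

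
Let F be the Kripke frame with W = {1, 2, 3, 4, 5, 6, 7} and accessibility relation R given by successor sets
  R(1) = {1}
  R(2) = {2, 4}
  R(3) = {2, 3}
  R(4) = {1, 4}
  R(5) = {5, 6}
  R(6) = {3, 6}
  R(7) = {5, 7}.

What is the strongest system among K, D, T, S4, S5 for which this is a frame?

Serial (axiom D): yes — every world has a successor (e.g. 1 R 1).
Reflexive (axiom T): yes — every world is R-related to itself.
Transitive (axiom 4): no — 2 R 4 and 4 R 1, but not 2 R 1.
Euclidean (axiom 5): no — 2 R 4 and 2 R 2, but not 4 R 2.
So F validates K, D, T; S4 would additionally require R to be transitive. The strongest is T.

T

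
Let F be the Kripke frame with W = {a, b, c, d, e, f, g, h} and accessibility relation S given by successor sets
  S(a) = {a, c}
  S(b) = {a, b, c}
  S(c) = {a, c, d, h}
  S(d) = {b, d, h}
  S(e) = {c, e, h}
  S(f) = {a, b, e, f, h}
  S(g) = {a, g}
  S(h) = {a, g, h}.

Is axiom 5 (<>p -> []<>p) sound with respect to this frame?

No

The schema 5 characterises exactly the Euclidean frames.
Euclidean: no — c S a and c S d, but not a S d.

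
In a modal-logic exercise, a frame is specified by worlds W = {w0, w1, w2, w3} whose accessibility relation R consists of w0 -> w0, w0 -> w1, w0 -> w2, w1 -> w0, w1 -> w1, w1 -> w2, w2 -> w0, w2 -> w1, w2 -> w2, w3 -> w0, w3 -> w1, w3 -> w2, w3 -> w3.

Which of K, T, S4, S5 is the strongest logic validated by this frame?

Reflexive (axiom T): yes — every world is R-related to itself.
Transitive (axiom 4): yes — every two-step R-path is closed by a direct edge.
Euclidean (axiom 5): no — w3 R w0 and w3 R w3, but not w0 R w3.
So F validates K, T, S4; S5 would additionally require R to be Euclidean. The strongest is S4.

S4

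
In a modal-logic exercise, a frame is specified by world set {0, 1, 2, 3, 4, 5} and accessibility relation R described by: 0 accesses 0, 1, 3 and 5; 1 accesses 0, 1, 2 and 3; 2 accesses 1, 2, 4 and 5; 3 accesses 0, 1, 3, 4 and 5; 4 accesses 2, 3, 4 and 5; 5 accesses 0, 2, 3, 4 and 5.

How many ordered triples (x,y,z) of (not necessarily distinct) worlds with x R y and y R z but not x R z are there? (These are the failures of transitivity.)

Enumerating: (0,1,2), (0,3,4), (0,5,2), (0,5,4), (1,0,5), (1,2,4), (1,2,5), (1,3,4), (1,3,5), (2,1,0), (2,1,3), (2,4,3), … and 12 more.
Total: 24.

24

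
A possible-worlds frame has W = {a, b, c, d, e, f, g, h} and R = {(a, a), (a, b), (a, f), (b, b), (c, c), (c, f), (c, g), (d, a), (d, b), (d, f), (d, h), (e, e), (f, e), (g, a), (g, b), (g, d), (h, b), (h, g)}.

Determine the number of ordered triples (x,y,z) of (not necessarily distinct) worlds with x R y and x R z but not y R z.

Enumerating: (a,b,a), (a,b,f), (a,f,a), (a,f,b), (a,f,f), (c,f,c), (c,f,f), (c,f,g), (c,g,c), (c,g,f), (c,g,g), (d,a,h), … and 16 more.
Total: 28.

28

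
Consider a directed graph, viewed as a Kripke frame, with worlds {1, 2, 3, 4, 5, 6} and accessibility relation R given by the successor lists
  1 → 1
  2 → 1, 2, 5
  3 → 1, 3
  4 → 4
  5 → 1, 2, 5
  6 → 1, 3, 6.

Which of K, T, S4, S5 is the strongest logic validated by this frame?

Reflexive (axiom T): yes — every world is R-related to itself.
Transitive (axiom 4): yes — every two-step R-path is closed by a direct edge.
Euclidean (axiom 5): no — 2 R 1 and 2 R 5, but not 1 R 5.
So F validates K, T, S4; S5 would additionally require R to be Euclidean. The strongest is S4.

S4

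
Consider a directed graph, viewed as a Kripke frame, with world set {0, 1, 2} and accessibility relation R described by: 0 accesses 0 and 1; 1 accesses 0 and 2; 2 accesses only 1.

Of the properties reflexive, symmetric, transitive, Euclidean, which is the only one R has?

symmetric

Reflexive: no — 1 is not related to itself.
Symmetric: yes — every pair in R has its reverse in R.
Transitive: no — 0 R 1 and 1 R 2, but not 0 R 2.
Euclidean: no — 1 R 0 and 1 R 2, but not 0 R 2.
Only symmetric holds.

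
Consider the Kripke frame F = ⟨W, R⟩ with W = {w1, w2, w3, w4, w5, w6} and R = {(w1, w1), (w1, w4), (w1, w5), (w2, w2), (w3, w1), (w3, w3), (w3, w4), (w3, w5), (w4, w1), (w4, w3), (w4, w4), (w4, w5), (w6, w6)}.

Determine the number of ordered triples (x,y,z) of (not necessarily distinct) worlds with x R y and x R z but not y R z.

13

Enumerating: (w1,w5,w1), (w1,w5,w4), (w1,w5,w5), (w3,w1,w3), (w3,w5,w1), (w3,w5,w3), (w3,w5,w4), (w3,w5,w5), (w4,w1,w3), (w4,w5,w1), (w4,w5,w3), (w4,w5,w4), (w4,w5,w5).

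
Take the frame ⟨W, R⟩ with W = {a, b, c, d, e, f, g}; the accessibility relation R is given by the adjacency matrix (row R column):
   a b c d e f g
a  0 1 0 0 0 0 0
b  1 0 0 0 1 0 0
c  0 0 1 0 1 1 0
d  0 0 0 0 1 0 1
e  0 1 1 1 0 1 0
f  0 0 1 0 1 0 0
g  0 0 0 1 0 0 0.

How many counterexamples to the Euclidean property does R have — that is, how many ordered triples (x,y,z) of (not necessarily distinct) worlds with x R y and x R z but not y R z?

Enumerating: (a,b,b), (b,a,a), (b,a,e), (b,e,a), (b,e,e), (c,e,e), (c,f,f), (d,e,e), (d,e,g), (d,g,e), (d,g,g), (e,b,b), … and 14 more.
Total: 26.

26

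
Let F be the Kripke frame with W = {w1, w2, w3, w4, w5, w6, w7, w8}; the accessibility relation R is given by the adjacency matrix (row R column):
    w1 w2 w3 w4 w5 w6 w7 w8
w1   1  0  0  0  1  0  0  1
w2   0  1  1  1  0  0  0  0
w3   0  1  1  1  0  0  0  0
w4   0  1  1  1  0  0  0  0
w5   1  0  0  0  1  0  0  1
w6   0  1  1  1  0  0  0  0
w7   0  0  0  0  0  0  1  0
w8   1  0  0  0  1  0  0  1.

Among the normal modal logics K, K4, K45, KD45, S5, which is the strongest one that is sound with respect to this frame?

KD45

Transitive (axiom 4): yes — every two-step R-path is closed by a direct edge.
Euclidean (axiom 5): yes — any two successors of a common world are R-related.
Serial (axiom D): yes — every world has a successor (e.g. w1 R w1).
Reflexive (axiom T): no — w6 is not related to itself.
So F validates K, K4, K45, KD45; S5 would additionally require R to be reflexive. The strongest is KD45.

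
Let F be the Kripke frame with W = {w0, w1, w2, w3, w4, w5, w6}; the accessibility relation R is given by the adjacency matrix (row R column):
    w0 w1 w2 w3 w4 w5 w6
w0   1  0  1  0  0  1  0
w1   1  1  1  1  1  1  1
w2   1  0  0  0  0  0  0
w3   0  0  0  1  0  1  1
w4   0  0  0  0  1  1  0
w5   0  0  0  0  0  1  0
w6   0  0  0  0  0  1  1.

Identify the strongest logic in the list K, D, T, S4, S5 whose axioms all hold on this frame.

Serial (axiom D): yes — every world has a successor (e.g. w0 R w0).
Reflexive (axiom T): no — w2 is not related to itself.
Transitive (axiom 4): no — w2 R w0 and w0 R w5, but not w2 R w5.
Euclidean (axiom 5): no — w0 R w2 and w0 R w5, but not w2 R w5.
So F validates K, D; T would additionally require R to be reflexive. The strongest is D.

D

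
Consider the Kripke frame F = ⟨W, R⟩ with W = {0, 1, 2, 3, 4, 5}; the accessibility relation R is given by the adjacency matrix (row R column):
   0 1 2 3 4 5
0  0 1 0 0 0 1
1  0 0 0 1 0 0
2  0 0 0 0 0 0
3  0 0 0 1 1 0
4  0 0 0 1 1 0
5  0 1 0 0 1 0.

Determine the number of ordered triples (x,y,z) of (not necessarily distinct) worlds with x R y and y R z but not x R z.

5

Enumerating: (0,1,3), (0,5,4), (1,3,4), (5,1,3), (5,4,3).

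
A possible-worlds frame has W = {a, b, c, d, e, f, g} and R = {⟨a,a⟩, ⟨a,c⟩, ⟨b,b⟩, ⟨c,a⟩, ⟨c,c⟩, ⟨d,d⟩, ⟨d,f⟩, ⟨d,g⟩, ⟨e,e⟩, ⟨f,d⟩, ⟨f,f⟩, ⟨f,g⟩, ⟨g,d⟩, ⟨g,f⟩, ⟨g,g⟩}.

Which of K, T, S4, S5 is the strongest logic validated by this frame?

S5

Reflexive (axiom T): yes — every world is R-related to itself.
Transitive (axiom 4): yes — every two-step R-path is closed by a direct edge.
Euclidean (axiom 5): yes — any two successors of a common world are R-related.
So F validates K, T, S4, S5. The strongest is S5.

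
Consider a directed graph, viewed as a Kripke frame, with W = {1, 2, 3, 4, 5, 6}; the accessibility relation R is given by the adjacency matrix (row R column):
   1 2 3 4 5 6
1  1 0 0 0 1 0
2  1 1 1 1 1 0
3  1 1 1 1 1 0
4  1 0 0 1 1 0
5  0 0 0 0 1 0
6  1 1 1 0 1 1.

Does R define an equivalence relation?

Reflexive: yes — every world is R-related to itself.
Symmetric: no — 1 R 5 but not 5 R 1.
Transitive: no — 6 R 2 and 2 R 4, but not 6 R 4.
So R is not an equivalence relation.

No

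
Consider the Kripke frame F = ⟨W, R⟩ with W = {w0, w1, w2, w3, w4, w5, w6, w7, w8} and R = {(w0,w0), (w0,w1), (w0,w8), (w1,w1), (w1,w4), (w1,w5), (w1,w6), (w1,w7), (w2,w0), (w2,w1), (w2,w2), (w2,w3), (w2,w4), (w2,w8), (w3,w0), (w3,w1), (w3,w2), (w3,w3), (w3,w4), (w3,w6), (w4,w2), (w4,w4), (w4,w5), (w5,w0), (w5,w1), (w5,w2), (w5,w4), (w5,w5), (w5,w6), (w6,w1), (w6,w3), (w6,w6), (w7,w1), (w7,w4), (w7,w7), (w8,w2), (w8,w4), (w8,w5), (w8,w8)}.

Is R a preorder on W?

Reflexive: yes — every world is R-related to itself.
Transitive: no — w0 R w1 and w1 R w4, but not w0 R w4.
So R is not a preorder.

No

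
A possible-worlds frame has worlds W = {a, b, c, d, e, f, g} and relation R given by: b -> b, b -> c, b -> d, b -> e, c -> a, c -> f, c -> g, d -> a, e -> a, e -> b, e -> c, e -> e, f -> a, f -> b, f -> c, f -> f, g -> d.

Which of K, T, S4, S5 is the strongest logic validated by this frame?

Reflexive (axiom T): no — a is not related to itself.
Transitive (axiom 4): no — b R c and c R a, but not b R a.
Euclidean (axiom 5): no — b R c and b R d, but not c R d.
So F validates K; T would additionally require R to be reflexive. The strongest is K.

K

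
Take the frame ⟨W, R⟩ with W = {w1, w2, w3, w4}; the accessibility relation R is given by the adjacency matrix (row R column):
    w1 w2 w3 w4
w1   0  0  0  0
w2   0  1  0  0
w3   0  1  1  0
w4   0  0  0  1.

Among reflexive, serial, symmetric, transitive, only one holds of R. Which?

Reflexive: no — w1 is not related to itself.
Serial: no — w1 has no R-successor.
Symmetric: no — w3 R w2 but not w2 R w3.
Transitive: yes — every two-step R-path is closed by a direct edge.
Only transitive holds.

transitive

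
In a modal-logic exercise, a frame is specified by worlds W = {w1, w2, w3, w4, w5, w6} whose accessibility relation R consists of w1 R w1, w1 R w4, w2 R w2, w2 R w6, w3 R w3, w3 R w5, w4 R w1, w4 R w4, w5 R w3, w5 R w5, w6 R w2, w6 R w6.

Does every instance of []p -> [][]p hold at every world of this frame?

Axiom 4 corresponds to the accessibility relation being transitive.
Transitive: yes — every two-step R-path is closed by a direct edge.

Yes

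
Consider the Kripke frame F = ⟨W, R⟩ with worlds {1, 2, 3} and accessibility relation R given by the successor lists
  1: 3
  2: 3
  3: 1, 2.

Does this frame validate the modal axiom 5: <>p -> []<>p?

No

The schema 5 characterises exactly the Euclidean frames.
Euclidean: no — 3 R 1 and 3 R 2, but not 1 R 2.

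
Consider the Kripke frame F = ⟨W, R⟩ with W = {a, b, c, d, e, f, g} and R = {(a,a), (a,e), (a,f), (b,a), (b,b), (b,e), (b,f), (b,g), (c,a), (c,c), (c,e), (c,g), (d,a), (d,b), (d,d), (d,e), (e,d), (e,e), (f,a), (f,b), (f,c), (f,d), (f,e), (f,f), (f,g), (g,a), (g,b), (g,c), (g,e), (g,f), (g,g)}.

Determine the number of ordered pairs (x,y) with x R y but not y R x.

Enumerating: (a,e), (b,a), (b,e), (c,a), (c,e), (d,a), (d,b), (f,c), (f,d), (f,e), (g,a), (g,e).

12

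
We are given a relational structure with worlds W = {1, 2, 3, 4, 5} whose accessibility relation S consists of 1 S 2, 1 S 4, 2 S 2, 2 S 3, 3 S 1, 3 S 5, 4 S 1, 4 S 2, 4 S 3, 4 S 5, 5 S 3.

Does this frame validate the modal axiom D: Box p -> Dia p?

Yes

Axiom D corresponds to the accessibility relation being serial.
Serial: yes — every world has a successor (e.g. 1 S 2).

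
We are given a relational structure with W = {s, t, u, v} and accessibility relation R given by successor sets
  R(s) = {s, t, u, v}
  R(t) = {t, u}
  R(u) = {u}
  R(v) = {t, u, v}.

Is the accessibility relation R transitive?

Yes

Transitive: yes — every two-step R-path is closed by a direct edge.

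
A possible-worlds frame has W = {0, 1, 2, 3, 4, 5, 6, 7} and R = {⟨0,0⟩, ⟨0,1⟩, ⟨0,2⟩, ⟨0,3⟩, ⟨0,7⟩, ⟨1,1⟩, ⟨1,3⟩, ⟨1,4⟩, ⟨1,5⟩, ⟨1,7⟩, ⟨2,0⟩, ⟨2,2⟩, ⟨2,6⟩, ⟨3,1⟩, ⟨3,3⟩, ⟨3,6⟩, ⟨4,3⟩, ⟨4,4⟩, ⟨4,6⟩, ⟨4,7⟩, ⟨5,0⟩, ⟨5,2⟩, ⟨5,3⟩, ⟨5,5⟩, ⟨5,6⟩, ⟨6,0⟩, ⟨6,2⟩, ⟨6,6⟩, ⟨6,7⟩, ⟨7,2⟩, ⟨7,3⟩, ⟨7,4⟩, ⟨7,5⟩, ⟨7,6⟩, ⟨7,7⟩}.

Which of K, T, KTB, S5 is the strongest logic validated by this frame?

T

Reflexive (axiom T): yes — every world is R-related to itself.
Symmetric (axiom B): no — 0 R 1 but not 1 R 0.
Euclidean (axiom 5): no — 0 R 1 and 0 R 2, but not 1 R 2.
So F validates K, T; KTB would additionally require R to be symmetric. The strongest is T.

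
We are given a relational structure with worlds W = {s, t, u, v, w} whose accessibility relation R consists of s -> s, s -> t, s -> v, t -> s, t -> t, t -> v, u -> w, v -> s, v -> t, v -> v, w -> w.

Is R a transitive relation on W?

Yes

Transitive: yes — every two-step R-path is closed by a direct edge.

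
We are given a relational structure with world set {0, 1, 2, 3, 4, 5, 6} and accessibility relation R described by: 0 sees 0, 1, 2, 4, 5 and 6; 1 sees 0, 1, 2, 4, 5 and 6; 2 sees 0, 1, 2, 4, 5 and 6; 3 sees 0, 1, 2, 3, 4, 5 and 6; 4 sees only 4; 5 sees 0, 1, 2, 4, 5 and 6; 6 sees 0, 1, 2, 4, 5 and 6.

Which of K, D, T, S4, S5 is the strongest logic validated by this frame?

S4

Serial (axiom D): yes — every world has a successor (e.g. 0 R 0).
Reflexive (axiom T): yes — every world is R-related to itself.
Transitive (axiom 4): yes — every two-step R-path is closed by a direct edge.
Euclidean (axiom 5): no — 0 R 4 and 0 R 1, but not 4 R 1.
So F validates K, D, T, S4; S5 would additionally require R to be Euclidean. The strongest is S4.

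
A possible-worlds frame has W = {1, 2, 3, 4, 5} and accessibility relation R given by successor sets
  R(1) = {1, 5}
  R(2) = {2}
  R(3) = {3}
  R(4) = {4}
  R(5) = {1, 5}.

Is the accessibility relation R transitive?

Yes

Transitive: yes — every two-step R-path is closed by a direct edge.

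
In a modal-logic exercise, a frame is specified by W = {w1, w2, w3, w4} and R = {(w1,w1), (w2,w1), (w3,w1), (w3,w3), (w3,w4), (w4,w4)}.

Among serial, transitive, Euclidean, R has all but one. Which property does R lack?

Serial: yes — every world has a successor (e.g. w1 R w1).
Transitive: yes — every two-step R-path is closed by a direct edge.
Euclidean: no — w3 R w1 and w3 R w4, but not w1 R w4.
Only Euclidean fails.

Euclidean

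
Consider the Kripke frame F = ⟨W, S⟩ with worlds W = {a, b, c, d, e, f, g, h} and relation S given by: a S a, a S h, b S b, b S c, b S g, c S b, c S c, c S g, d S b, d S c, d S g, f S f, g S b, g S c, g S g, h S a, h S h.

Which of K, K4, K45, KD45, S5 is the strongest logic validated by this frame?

K45

Transitive (axiom 4): yes — every two-step S-path is closed by a direct edge.
Euclidean (axiom 5): yes — any two successors of a common world are S-related.
Serial (axiom D): no — e has no S-successor.
Reflexive (axiom T): no — d is not related to itself.
So F validates K, K4, K45; KD45 would additionally require S to be serial. The strongest is K45.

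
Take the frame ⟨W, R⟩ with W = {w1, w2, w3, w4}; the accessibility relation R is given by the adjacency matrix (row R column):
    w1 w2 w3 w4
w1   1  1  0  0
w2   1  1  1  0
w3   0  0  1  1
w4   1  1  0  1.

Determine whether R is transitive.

Transitive: no — w1 R w2 and w2 R w3, but not w1 R w3.

No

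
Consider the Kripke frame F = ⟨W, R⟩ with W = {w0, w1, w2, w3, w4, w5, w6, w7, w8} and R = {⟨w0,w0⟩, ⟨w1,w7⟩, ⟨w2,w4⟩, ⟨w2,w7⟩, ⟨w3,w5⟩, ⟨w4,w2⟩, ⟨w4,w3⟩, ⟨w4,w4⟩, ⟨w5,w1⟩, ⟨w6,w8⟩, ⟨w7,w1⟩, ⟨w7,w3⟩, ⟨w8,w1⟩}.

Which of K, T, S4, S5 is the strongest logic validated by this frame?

Reflexive (axiom T): no — w1 is not related to itself.
Transitive (axiom 4): no — w1 R w7 and w7 R w3, but not w1 R w3.
Euclidean (axiom 5): no — w2 R w4 and w2 R w7, but not w4 R w7.
So F validates K; T would additionally require R to be reflexive. The strongest is K.

K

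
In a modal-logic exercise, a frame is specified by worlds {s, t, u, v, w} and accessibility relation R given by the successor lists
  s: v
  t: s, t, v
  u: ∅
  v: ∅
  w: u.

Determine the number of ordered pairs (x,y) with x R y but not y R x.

4

Enumerating: (s,v), (t,s), (t,v), (w,u).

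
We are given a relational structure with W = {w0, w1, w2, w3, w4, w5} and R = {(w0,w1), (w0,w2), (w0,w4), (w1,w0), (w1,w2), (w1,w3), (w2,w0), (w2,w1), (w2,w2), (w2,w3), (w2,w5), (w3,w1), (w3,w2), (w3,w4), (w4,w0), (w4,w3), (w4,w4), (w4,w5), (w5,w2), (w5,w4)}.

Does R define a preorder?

No

Reflexive: no — w0 is not related to itself.
Transitive: no — w0 R w1 and w1 R w3, but not w0 R w3.
So R is not a preorder.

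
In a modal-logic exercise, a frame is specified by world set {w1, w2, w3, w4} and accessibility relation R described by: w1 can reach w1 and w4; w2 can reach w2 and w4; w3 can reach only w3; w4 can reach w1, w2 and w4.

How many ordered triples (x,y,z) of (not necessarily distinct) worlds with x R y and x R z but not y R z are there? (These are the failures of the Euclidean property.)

2

Enumerating: (w4,w1,w2), (w4,w2,w1).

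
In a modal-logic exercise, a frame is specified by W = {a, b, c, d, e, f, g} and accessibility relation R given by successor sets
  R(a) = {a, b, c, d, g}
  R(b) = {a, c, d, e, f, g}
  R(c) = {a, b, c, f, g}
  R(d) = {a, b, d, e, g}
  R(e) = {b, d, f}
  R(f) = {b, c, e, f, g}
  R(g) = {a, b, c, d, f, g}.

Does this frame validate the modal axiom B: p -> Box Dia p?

Yes

The schema B characterises exactly the symmetric frames.
Symmetric: yes — every pair in R has its reverse in R.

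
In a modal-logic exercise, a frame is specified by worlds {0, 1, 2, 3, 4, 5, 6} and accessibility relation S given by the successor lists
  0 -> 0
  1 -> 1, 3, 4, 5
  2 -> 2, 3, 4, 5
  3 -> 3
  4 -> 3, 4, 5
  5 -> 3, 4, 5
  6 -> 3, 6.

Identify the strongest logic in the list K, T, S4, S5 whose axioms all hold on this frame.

Reflexive (axiom T): yes — every world is S-related to itself.
Transitive (axiom 4): yes — every two-step S-path is closed by a direct edge.
Euclidean (axiom 5): no — 1 S 3 and 1 S 4, but not 3 S 4.
So F validates K, T, S4; S5 would additionally require S to be Euclidean. The strongest is S4.

S4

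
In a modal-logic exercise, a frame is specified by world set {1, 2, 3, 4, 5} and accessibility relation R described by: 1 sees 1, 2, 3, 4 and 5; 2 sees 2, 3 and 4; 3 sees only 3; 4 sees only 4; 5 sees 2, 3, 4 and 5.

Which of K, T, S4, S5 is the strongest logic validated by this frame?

S4

Reflexive (axiom T): yes — every world is R-related to itself.
Transitive (axiom 4): yes — every two-step R-path is closed by a direct edge.
Euclidean (axiom 5): no — 1 R 2 and 1 R 5, but not 2 R 5.
So F validates K, T, S4; S5 would additionally require R to be Euclidean. The strongest is S4.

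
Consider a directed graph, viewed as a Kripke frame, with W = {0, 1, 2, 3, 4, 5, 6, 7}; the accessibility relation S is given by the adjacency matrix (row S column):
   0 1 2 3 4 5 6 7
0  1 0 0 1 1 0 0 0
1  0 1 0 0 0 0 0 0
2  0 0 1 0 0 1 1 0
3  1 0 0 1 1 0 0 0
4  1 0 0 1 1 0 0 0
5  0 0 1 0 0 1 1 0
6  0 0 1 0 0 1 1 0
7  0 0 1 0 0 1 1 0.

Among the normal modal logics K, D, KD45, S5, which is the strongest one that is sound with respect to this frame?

KD45

Serial (axiom D): yes — every world has a successor (e.g. 0 S 0).
Euclidean (axiom 5): yes — any two successors of a common world are S-related.
Transitive (axiom 4): yes — every two-step S-path is closed by a direct edge.
Reflexive (axiom T): no — 7 is not related to itself.
So F validates K, D, KD45; S5 would additionally require S to be reflexive. The strongest is KD45.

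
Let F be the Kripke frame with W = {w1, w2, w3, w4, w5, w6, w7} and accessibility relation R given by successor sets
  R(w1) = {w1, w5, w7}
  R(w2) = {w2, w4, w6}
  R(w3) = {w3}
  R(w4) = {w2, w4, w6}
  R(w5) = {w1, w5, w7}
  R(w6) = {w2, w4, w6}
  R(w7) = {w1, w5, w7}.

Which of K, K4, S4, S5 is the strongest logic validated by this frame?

S5

Transitive (axiom 4): yes — every two-step R-path is closed by a direct edge.
Reflexive (axiom T): yes — every world is R-related to itself.
Euclidean (axiom 5): yes — any two successors of a common world are R-related.
So F validates K, K4, S4, S5. The strongest is S5.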